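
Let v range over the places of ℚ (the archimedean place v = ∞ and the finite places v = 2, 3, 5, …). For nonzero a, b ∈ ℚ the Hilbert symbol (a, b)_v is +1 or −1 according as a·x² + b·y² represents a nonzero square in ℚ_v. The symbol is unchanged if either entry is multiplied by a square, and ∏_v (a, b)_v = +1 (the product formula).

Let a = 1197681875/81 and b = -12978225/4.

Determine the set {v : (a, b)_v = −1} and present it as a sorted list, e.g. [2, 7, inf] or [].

(a, b) ≡ (11339, -6409) mod (ℚ^×)²; places V = {2, 3, 5, 13, 17, 23, 29, ∞}.
(a,b)_3: α=-4, u≡2; β=4, v≡2 (mod 3); (2|3)=-1, (2|3)=-1; sign (−1)^0·-1^4·-1^-4 = +1.
(a,b)_2: α=0, β=-2; u≡3, v≡7 (mod 8); ε(u)ε(v)=1·1, αω(v)=0·0, βω(u)=-2·1; sum ≡ 1  ⇒  -1.
(a,b)_29: α=1, u≡3; β=1, v≡8 (mod 29); (3|29)=-1, (8|29)=-1; sign (−1)^0·-1^1·-1^1 = +1.
(a,b)_17: α=1, u≡13; β=1, v≡7 (mod 17); (13|17)=+1, (7|17)=-1; sign (−1)^0·+1^1·-1^1 = -1.
(a,b)_23: α=1, u≡19; β=0, v≡2 (mod 23); (19|23)=-1, (2|23)=+1; sign (−1)^0·-1^0·+1^1 = +1.
(a,b)_13: α=2, u≡1; β=1, v≡9 (mod 13); (1|13)=+1, (9|13)=+1; sign (−1)^0·+1^1·+1^2 = +1.
(a,b)_∞: sgn(11339)=+, sgn(-6409)=−, so +1.
(a,b)_5: α=4, u≡1; β=2, v≡4 (mod 5); (1|5)=+1, (4|5)=+1; sign (−1)^0·+1^2·+1^4 = +1.
|Ram(11339, -6409)| = 2, even; anisotropic at {2, 17}.

[2, 17]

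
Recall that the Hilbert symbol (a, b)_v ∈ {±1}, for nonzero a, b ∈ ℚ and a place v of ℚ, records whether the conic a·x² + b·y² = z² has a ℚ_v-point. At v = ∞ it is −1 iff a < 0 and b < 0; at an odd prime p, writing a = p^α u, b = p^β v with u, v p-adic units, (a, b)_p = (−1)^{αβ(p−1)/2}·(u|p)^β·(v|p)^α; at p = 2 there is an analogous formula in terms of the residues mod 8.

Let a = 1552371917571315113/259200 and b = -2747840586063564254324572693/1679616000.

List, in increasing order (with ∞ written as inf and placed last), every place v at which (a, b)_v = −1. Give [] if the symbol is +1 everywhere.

[13, 29]

(a, b) ≡ (754, -206770) mod (ℚ^×)²; places V = {2, 3, 5, 7, 13, 19, 23, 29, 31, 43, ∞}.
(a,b)_29: α=1, u≡8; β=1, v≡7 (mod 29); (8|29)=-1, (7|29)=+1; sign (−1)^0·-1^1·+1^1 = -1.
(a,b)_5: α=-2, u≡1; β=-3, v≡4 (mod 5); (1|5)=+1, (4|5)=+1; sign (−1)^0·+1^-3·+1^-2 = +1.
(a,b)_19: α=0, u≡13; β=2, v≡16 (mod 19); (13|19)=-1, (16|19)=+1; sign (−1)^0·-1^2·+1^0 = +1.
(a,b)_23: α=4, u≡6; β=7, v≡8 (mod 23); (6|23)=+1, (8|23)=+1; sign (−1)^0·+1^7·+1^4 = +1.
(a,b)_13: α=3, u≡7; β=4, v≡2 (mod 13); (7|13)=-1, (2|13)=-1; sign (−1)^0·-1^4·-1^3 = -1.
(a,b)_31: α=2, u≡9; β=3, v≡23 (mod 31); (9|31)=+1, (23|31)=-1; sign (−1)^0·+1^3·-1^2 = +1.
(a,b)_43: α=2, u≡4; β=2, v≡41 (mod 43); (4|43)=+1, (41|43)=+1; sign (−1)^0·+1^2·+1^2 = +1.
(a,b)_∞: sgn(754)=+, sgn(-206770)=−, so +1.
(a,b)_3: α=-4, u≡1; β=-8, v≡2 (mod 3); (1|3)=+1, (2|3)=-1; sign (−1)^0·+1^-8·-1^-4 = +1.
(a,b)_7: α=2, u≡6; β=2, v≡6 (mod 7); (6|7)=-1, (6|7)=-1; sign (−1)^0·-1^2·-1^2 = +1.
(a,b)_2: α=-7, β=-11; u≡1, v≡7 (mod 8); ε(u)ε(v)=0·1, αω(v)=-7·0, βω(u)=-11·0; sum ≡ 0  ⇒  +1.
|Ram(754, -206770)| = 2, even; anisotropic at {13, 29}.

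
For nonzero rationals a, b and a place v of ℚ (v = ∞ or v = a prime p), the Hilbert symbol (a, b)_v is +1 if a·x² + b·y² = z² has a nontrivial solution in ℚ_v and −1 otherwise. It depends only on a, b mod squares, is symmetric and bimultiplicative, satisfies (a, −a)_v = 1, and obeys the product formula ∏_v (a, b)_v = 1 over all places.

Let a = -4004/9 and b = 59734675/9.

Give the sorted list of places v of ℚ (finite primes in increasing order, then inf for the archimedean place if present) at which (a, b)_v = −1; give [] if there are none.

Mod squares: a ≡ -1001, b ≡ 403. Check v ∈ {∞, 2, 3, 5, 7, 11, 13, 31}.
v=11: a=11^1·(≡6), b=11^2·(≡8) mod 11; (6|11)=-1, (8|11)=-1; (−1)^{1·2·5}·(-1)^2·(-1)^1 = -1.
v=31: a=31^0·(≡27), b=31^1·(≡3) mod 31; (27|31)=-1, (3|31)=-1; (−1)^{0·1·15}·(-1)^1·(-1)^0 = -1.
v=7: a=7^1·(≡1), b=7^2·(≡2) mod 7; (1|7)=+1, (2|7)=+1; (−1)^{1·2·3}·(+1)^2·(+1)^1 = +1.
v=3: a=3^-2·(≡1), b=3^-2·(≡1) mod 3; (1|3)=+1, (1|3)=+1; (−1)^{-2·-2·1}·(+1)^-2·(+1)^-2 = +1.
v=13: a=13^1·(≡12), b=13^1·(≡11) mod 13; (12|13)=+1, (11|13)=-1; (−1)^{1·1·6}·(+1)^1·(-1)^1 = -1.
v=5: a=5^0·(≡4), b=5^2·(≡3) mod 5; (4|5)=+1, (3|5)=-1; (−1)^{0·2·2}·(+1)^2·(-1)^0 = +1.
v=∞: -1001 < 0 and 403 > 0  ⇒  (a,b)_∞ = +1.
v=2: v_2(a)=2, v_2(b)=0; units ≡ 7, 3 (mod 8); ε·ε+αω+βω = 1·1+2·1+0·0 ≡ 1  ⇒  (a,b)_2 = -1.
|Ram(-1001, 403)| = 4, even; anisotropic at {2, 11, 13, 31}.

[2, 11, 13, 31]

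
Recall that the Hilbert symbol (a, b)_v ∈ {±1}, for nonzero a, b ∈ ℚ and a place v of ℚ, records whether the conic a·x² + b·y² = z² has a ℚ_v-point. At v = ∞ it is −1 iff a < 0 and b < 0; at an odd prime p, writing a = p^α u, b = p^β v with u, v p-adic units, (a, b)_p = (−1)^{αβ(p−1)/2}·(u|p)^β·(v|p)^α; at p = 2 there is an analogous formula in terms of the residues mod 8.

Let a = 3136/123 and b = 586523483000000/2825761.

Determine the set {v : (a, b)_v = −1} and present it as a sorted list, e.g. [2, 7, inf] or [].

Mod squares: a ≡ 123, b ≡ 244283. Check v ∈ {∞, 2, 3, 5, 7, 13, 19, 23, 41, 43}.
v=41: a=41^-1·(≡34), b=41^-4·(≡2) mod 41; (34|41)=-1, (2|41)=+1; (−1)^{-1·-4·20}·(-1)^-4·(+1)^-1 = +1.
v=23: a=23^0·(≡1), b=23^1·(≡13) mod 23; (1|23)=+1, (13|23)=+1; (−1)^{0·1·11}·(+1)^1·(+1)^0 = +1.
v=3: a=3^-1·(≡2), b=3^0·(≡2) mod 3; (2|3)=-1, (2|3)=-1; (−1)^{-1·0·1}·(-1)^0·(-1)^-1 = -1.
v=7: a=7^2·(≡2), b=7^4·(≡4) mod 7; (2|7)=+1, (4|7)=+1; (−1)^{2·4·3}·(+1)^4·(+1)^2 = +1.
v=∞: 123 > 0 and 244283 > 0  ⇒  (a,b)_∞ = +1.
v=43: a=43^0·(≡22), b=43^1·(≡39) mod 43; (22|43)=-1, (39|43)=-1; (−1)^{0·1·21}·(-1)^1·(-1)^0 = -1.
v=19: a=19^0·(≡17), b=19^1·(≡14) mod 19; (17|19)=+1, (14|19)=-1; (−1)^{0·1·9}·(+1)^1·(-1)^0 = +1.
v=2: v_2(a)=6, v_2(b)=6; units ≡ 3, 3 (mod 8); ε·ε+αω+βω = 1·1+6·1+6·1 ≡ 1  ⇒  (a,b)_2 = -1.
v=5: a=5^0·(≡2), b=5^6·(≡2) mod 5; (2|5)=-1, (2|5)=-1; (−1)^{0·6·2}·(-1)^6·(-1)^0 = +1.
v=13: a=13^0·(≡7), b=13^1·(≡5) mod 13; (7|13)=-1, (5|13)=-1; (−1)^{0·1·6}·(-1)^1·(-1)^0 = -1.
|Ram(123, 244283)| = 4, even; anisotropic at {2, 3, 13, 43}.

[2, 3, 13, 43]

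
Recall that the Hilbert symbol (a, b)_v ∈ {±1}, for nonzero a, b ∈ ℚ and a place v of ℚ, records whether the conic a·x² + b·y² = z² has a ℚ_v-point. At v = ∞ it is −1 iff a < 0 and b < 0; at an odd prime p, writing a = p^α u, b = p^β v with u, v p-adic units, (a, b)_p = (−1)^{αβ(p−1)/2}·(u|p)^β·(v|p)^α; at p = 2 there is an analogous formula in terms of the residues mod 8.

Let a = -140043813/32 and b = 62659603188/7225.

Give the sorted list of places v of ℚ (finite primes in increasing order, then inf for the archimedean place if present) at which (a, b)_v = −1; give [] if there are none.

[2, 7]

(a, b) ≡ (-15834, 13) mod (ℚ^×)²; places V = {2, 3, 5, 7, 13, 17, 19, 29, ∞}.
(a,b)_3: α=1, u≡2; β=4, v≡1 (mod 3); (2|3)=-1, (1|3)=+1; sign (−1)^0·-1^4·+1^1 = +1.
(a,b)_29: α=1, u≡4; β=2, v≡20 (mod 29); (4|29)=+1, (20|29)=+1; sign (−1)^0·+1^2·+1^1 = +1.
(a,b)_19: α=2, u≡8; β=2, v≡10 (mod 19); (8|19)=-1, (10|19)=-1; sign (−1)^0·-1^2·-1^2 = +1.
(a,b)_5: α=0, u≡1; β=-2, v≡2 (mod 5); (1|5)=+1, (2|5)=-1; sign (−1)^0·+1^-2·-1^0 = +1.
(a,b)_∞: sgn(-15834)=−, sgn(13)=+, so +1.
(a,b)_7: α=3, u≡3; β=2, v≡6 (mod 7); (3|7)=-1, (6|7)=-1; sign (−1)^0·-1^2·-1^3 = -1.
(a,b)_17: α=0, u≡3; β=-2, v≡15 (mod 17); (3|17)=-1, (15|17)=+1; sign (−1)^0·-1^-2·+1^0 = +1.
(a,b)_2: α=-5, β=2; u≡3, v≡5 (mod 8); ε(u)ε(v)=1·0, αω(v)=-5·1, βω(u)=2·1; sum ≡ 1  ⇒  -1.
(a,b)_13: α=1, u≡3; β=1, v≡1 (mod 13); (3|13)=+1, (1|13)=+1; sign (−1)^0·+1^1·+1^1 = +1.
(-15834, 13 / ℚ) ramifies at {2, 7}: a division algebra.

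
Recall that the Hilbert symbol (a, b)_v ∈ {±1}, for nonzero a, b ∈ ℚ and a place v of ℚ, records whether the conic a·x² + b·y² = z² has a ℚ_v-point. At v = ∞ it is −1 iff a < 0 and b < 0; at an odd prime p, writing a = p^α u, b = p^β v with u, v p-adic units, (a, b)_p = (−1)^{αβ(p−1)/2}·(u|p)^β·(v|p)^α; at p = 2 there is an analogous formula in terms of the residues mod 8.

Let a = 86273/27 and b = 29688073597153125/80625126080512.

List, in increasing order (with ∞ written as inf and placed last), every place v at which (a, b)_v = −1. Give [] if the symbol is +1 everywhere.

[3, 13]

(a, b) ≡ (2139, 608465) mod (ℚ^×)²; places V = {2, 3, 5, 7, 11, 13, 19, 23, 31, 37, 41, ∞}.
(a,b)_13: α=0, u≡5; β=-1, v≡7 (mod 13); (5|13)=-1, (7|13)=-1; sign (−1)^0·-1^-1·-1^0 = -1.
(a,b)_31: α=1, u≡25; β=0, v≡28 (mod 31); (25|31)=+1, (28|31)=+1; sign (−1)^0·+1^0·+1^1 = +1.
(a,b)_2: α=0, β=-34; u≡3, v≡1 (mod 8); ε(u)ε(v)=1·0, αω(v)=0·0, βω(u)=-34·1; sum ≡ 0  ⇒  +1.
(a,b)_41: α=0, u≡14; β=2, v≡40 (mod 41); (14|41)=-1, (40|41)=+1; sign (−1)^0·-1^2·+1^0 = +1.
(a,b)_37: α=0, u≡27; β=3, v≡29 (mod 37); (27|37)=+1, (29|37)=-1; sign (−1)^0·+1^3·-1^0 = +1.
(a,b)_∞: sgn(2139)=+, sgn(608465)=+, so +1.
(a,b)_5: α=0, u≡4; β=5, v≡2 (mod 5); (4|5)=+1, (2|5)=-1; sign (−1)^0·+1^5·-1^0 = +1.
(a,b)_11: α=2, u≡4; β=1, v≡2 (mod 11); (4|11)=+1, (2|11)=-1; sign (−1)^0·+1^1·-1^2 = +1.
(a,b)_23: α=1, u≡12; β=1, v≡19 (mod 23); (12|23)=+1, (19|23)=-1; sign (−1)^1·+1^1·-1^1 = +1.
(a,b)_7: α=0, u≡2; β=2, v≡1 (mod 7); (2|7)=+1, (1|7)=+1; sign (−1)^0·+1^2·+1^0 = +1.
(a,b)_3: α=-3, u≡2; β=2, v≡2 (mod 3); (2|3)=-1, (2|3)=-1; sign (−1)^0·-1^2·-1^-3 = -1.
(a,b)_19: α=0, u≡4; β=-2, v≡4 (mod 19); (4|19)=+1, (4|19)=+1; sign (−1)^0·+1^-2·+1^0 = +1.
|Ram(2139, 608465)| = 2, even; anisotropic at {3, 13}.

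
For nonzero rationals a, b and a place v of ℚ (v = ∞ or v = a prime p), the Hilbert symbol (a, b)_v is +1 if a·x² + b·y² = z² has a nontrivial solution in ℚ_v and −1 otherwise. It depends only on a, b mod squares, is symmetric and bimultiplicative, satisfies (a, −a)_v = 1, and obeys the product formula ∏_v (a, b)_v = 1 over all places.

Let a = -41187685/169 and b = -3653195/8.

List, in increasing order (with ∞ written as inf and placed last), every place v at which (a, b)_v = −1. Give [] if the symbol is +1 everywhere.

[2, 11, 13, 17, 29, inf]

Mod squares: a ≡ -840565, b ≡ -149110. Check v ∈ {∞, 2, 5, 7, 11, 13, 17, 29, 31, 37}.
v=7: a=7^2·(≡2), b=7^2·(≡2) mod 7; (2|7)=+1, (2|7)=+1; (−1)^{2·2·3}·(+1)^2·(+1)^2 = +1.
v=5: a=5^1·(≡2), b=5^1·(≡2) mod 5; (2|5)=-1, (2|5)=-1; (−1)^{1·1·2}·(-1)^1·(-1)^1 = +1.
v=2: v_2(a)=0, v_2(b)=-3; units ≡ 3, 5 (mod 8); ε·ε+αω+βω = 1·0+0·1+-3·1 ≡ 1  ⇒  (a,b)_2 = -1.
v=∞: -840565 < 0 and -149110 < 0  ⇒  (a,b)_∞ = -1.
v=17: a=17^1·(≡16), b=17^0·(≡11) mod 17; (16|17)=+1, (11|17)=-1; (−1)^{1·0·8}·(+1)^0·(-1)^1 = -1.
v=11: a=11^1·(≡8), b=11^0·(≡6) mod 11; (8|11)=-1, (6|11)=-1; (−1)^{1·0·5}·(-1)^0·(-1)^1 = -1.
v=13: a=13^-2·(≡7), b=13^1·(≡4) mod 13; (7|13)=-1, (4|13)=+1; (−1)^{-2·1·6}·(-1)^1·(+1)^-2 = -1.
v=29: a=29^1·(≡27), b=29^0·(≡10) mod 29; (27|29)=-1, (10|29)=-1; (−1)^{1·0·14}·(-1)^0·(-1)^1 = -1.
v=37: a=37^0·(≡27), b=37^1·(≡30) mod 37; (27|37)=+1, (30|37)=+1; (−1)^{0·1·18}·(+1)^1·(+1)^0 = +1.
v=31: a=31^1·(≡4), b=31^1·(≡6) mod 31; (4|31)=+1, (6|31)=-1; (−1)^{1·1·15}·(+1)^1·(-1)^1 = +1.
|Ram(-840565, -149110)| = 6, even; anisotropic at {2, 11, 13, 17, 29, ∞}.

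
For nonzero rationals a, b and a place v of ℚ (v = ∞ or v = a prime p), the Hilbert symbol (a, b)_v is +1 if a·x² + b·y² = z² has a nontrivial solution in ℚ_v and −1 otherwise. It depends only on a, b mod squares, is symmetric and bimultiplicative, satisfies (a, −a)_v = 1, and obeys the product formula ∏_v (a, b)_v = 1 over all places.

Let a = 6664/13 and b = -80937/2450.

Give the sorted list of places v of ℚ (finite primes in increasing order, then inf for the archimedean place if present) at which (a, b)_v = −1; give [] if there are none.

(a, b) ≡ (442, -34) mod (ℚ^×)²; places V = {2, 3, 5, 7, 13, 17, 23, ∞}.
(a,b)_23: α=0, u≡19; β=2, v≡16 (mod 23); (19|23)=-1, (16|23)=+1; sign (−1)^0·-1^2·+1^0 = +1.
(a,b)_13: α=-1, u≡8; β=0, v≡11 (mod 13); (8|13)=-1, (11|13)=-1; sign (−1)^0·-1^0·-1^-1 = -1.
(a,b)_5: α=0, u≡3; β=-2, v≡1 (mod 5); (3|5)=-1, (1|5)=+1; sign (−1)^0·-1^-2·+1^0 = +1.
(a,b)_3: α=0, u≡1; β=2, v≡2 (mod 3); (1|3)=+1, (2|3)=-1; sign (−1)^0·+1^2·-1^0 = +1.
(a,b)_7: α=2, u≡4; β=-2, v≡4 (mod 7); (4|7)=+1, (4|7)=+1; sign (−1)^0·+1^-2·+1^2 = +1.
(a,b)_17: α=1, u≡4; β=1, v≡8 (mod 17); (4|17)=+1, (8|17)=+1; sign (−1)^0·+1^1·+1^1 = +1.
(a,b)_∞: sgn(442)=+, sgn(-34)=−, so +1.
(a,b)_2: α=3, β=-1; u≡5, v≡7 (mod 8); ε(u)ε(v)=0·1, αω(v)=3·0, βω(u)=-1·1; sum ≡ 1  ⇒  -1.
|Ram(442, -34)| = 2, even; anisotropic at {2, 13}.

[2, 13]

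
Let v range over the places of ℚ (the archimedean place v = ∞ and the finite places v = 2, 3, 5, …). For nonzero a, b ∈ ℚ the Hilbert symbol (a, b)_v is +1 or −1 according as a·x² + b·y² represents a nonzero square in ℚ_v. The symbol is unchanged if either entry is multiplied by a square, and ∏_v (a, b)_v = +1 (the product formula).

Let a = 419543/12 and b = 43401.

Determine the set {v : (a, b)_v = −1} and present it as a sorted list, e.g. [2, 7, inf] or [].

[17, 23, 29, 37]

(a, b) ≡ (1258629, 43401) mod (ℚ^×)²; places V = {2, 3, 17, 23, 29, 37, ∞}.
(a,b)_37: α=1, u≡23; β=1, v≡26 (mod 37); (23|37)=-1, (26|37)=+1; sign (−1)^0·-1^1·+1^1 = -1.
(a,b)_3: α=-1, u≡2; β=1, v≡1 (mod 3); (2|3)=-1, (1|3)=+1; sign (−1)^1·-1^1·+1^-1 = +1.
(a,b)_23: α=1, u≡4; β=1, v≡1 (mod 23); (4|23)=+1, (1|23)=+1; sign (−1)^1·+1^1·+1^1 = -1.
(a,b)_29: α=1, u≡19; β=0, v≡17 (mod 29); (19|29)=-1, (17|29)=-1; sign (−1)^0·-1^0·-1^1 = -1.
(a,b)_17: α=1, u≡1; β=1, v≡3 (mod 17); (1|17)=+1, (3|17)=-1; sign (−1)^0·+1^1·-1^1 = -1.
(a,b)_2: α=-2, β=0; u≡5, v≡1 (mod 8); ε(u)ε(v)=0·0, αω(v)=-2·0, βω(u)=0·1; sum ≡ 0  ⇒  +1.
(a,b)_∞: sgn(1258629)=+, sgn(43401)=+, so +1.
(1258629, 43401 / ℚ) ramifies at {17, 23, 29, 37}: a division algebra.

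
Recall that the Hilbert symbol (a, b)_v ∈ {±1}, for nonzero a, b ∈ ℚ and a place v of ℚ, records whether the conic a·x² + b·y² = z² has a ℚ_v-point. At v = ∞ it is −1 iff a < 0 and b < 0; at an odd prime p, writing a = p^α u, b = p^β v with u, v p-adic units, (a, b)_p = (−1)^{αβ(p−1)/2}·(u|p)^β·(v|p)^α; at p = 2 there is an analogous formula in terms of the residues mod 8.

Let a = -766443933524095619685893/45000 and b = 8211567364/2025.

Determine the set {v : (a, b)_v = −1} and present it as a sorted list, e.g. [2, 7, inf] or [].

[11, 13, 17, 23]

(a, b) ≡ (-95914, 33649) mod (ℚ^×)²; places V = {2, 3, 5, 7, 11, 13, 17, 19, 23, 31, 37, ∞}.
(a,b)_17: α=1, u≡4; β=0, v≡3 (mod 17); (4|17)=+1, (3|17)=-1; sign (−1)^0·+1^0·-1^1 = -1.
(a,b)_7: α=3, u≡4; β=1, v≡5 (mod 7); (4|7)=+1, (5|7)=-1; sign (−1)^1·+1^1·-1^3 = +1.
(a,b)_5: α=-4, u≡1; β=-2, v≡4 (mod 5); (1|5)=+1, (4|5)=+1; sign (−1)^0·+1^-2·+1^-4 = +1.
(a,b)_2: α=-3, β=2; u≡3, v≡1 (mod 8); ε(u)ε(v)=1·0, αω(v)=-3·0, βω(u)=2·1; sum ≡ 0  ⇒  +1.
(a,b)_3: α=-2, u≡2; β=-4, v≡1 (mod 3); (2|3)=-1, (1|3)=+1; sign (−1)^0·-1^-4·+1^-2 = +1.
(a,b)_23: α=2, u≡11; β=1, v≡15 (mod 23); (11|23)=-1, (15|23)=-1; sign (−1)^0·-1^1·-1^2 = -1.
(a,b)_37: α=2, u≡9; β=0, v≡33 (mod 37); (9|37)=+1, (33|37)=+1; sign (−1)^0·+1^0·+1^2 = +1.
(a,b)_19: α=4, u≡11; β=3, v≡4 (mod 19); (11|19)=+1, (4|19)=+1; sign (−1)^0·+1^3·+1^4 = +1.
(a,b)_11: α=2, u≡7; β=1, v≡1 (mod 11); (7|11)=-1, (1|11)=+1; sign (−1)^0·-1^1·+1^2 = -1.
(a,b)_∞: sgn(-95914)=−, sgn(33649)=+, so +1.
(a,b)_13: α=5, u≡7; β=2, v≡7 (mod 13); (7|13)=-1, (7|13)=-1; sign (−1)^0·-1^2·-1^5 = -1.
(a,b)_31: α=1, u≡11; β=0, v≡18 (mod 31); (11|31)=-1, (18|31)=+1; sign (−1)^0·-1^0·+1^1 = +1.
Ram(-95914, 33649) = {11, 13, 17, 23}; no ℚ_11-point on the conic.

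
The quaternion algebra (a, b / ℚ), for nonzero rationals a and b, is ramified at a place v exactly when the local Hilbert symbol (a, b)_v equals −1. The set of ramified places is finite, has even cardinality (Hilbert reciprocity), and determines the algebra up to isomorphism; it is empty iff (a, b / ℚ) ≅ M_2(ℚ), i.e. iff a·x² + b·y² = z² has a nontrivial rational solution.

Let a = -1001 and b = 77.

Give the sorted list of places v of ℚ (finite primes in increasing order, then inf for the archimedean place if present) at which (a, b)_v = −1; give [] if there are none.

[7, 11]

Mod squares: a ≡ -1001, b ≡ 77. Check v ∈ {∞, 2, 7, 11, 13}.
v=2: v_2(a)=0, v_2(b)=0; units ≡ 7, 5 (mod 8); ε·ε+αω+βω = 1·0+0·1+0·0 ≡ 0  ⇒  (a,b)_2 = +1.
v=∞: -1001 < 0 and 77 > 0  ⇒  (a,b)_∞ = +1.
v=7: a=7^1·(≡4), b=7^1·(≡4) mod 7; (4|7)=+1, (4|7)=+1; (−1)^{1·1·3}·(+1)^1·(+1)^1 = -1.
v=13: a=13^1·(≡1), b=13^0·(≡12) mod 13; (1|13)=+1, (12|13)=+1; (−1)^{1·0·6}·(+1)^0·(+1)^1 = +1.
v=11: a=11^1·(≡8), b=11^1·(≡7) mod 11; (8|11)=-1, (7|11)=-1; (−1)^{1·1·5}·(-1)^1·(-1)^1 = -1.
|Ram(-1001, 77)| = 2, even; anisotropic at {7, 11}.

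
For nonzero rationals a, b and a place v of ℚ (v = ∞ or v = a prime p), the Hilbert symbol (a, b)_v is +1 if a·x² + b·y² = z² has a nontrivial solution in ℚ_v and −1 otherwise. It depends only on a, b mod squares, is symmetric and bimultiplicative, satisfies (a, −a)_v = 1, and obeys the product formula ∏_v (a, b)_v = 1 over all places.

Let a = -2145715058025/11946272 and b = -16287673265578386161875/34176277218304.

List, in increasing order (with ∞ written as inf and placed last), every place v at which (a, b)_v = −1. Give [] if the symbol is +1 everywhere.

[2, 3, 19, inf]

(a, b) ≡ (-1122, -19) mod (ℚ^×)²; places V = {2, 3, 5, 7, 11, 13, 17, 19, 23, 31, 47, ∞}.
(a,b)_23: α=0, u≡11; β=-2, v≡1 (mod 23); (11|23)=-1, (1|23)=+1; sign (−1)^0·-1^-2·+1^0 = +1.
(a,b)_47: α=-2, u≡2; β=-2, v≡9 (mod 47); (2|47)=+1, (9|47)=+1; sign (−1)^0·+1^-2·+1^-2 = +1.
(a,b)_19: α=2, u≡13; β=3, v≡2 (mod 19); (13|19)=-1, (2|19)=-1; sign (−1)^0·-1^3·-1^2 = -1.
(a,b)_7: α=2, u≡3; β=6, v≡1 (mod 7); (3|7)=-1, (1|7)=+1; sign (−1)^0·-1^6·+1^2 = +1.
(a,b)_31: α=2, u≡7; β=4, v≡30 (mod 31); (7|31)=+1, (30|31)=-1; sign (−1)^0·+1^4·-1^2 = +1.
(a,b)_5: α=2, u≡2; β=4, v≡4 (mod 5); (2|5)=-1, (4|5)=+1; sign (−1)^0·-1^4·+1^2 = +1.
(a,b)_3: α=3, u≡1; β=0, v≡2 (mod 3); (1|3)=+1, (2|3)=-1; sign (−1)^0·+1^0·-1^3 = -1.
(a,b)_2: α=-5, β=-10; u≡7, v≡5 (mod 8); ε(u)ε(v)=1·0, αω(v)=-5·1, βω(u)=-10·0; sum ≡ 1  ⇒  -1.
(a,b)_13: α=-2, u≡1; β=-4, v≡5 (mod 13); (1|13)=+1, (5|13)=-1; sign (−1)^0·+1^-4·-1^-2 = +1.
(a,b)_∞: sgn(-1122)=−, sgn(-19)=−, so -1.
(a,b)_11: α=1, u≡10; β=2, v≡5 (mod 11); (10|11)=-1, (5|11)=+1; sign (−1)^0·-1^2·+1^1 = +1.
(a,b)_17: α=1, u≡8; β=2, v≡16 (mod 17); (8|17)=+1, (16|17)=+1; sign (−1)^0·+1^2·+1^1 = +1.
|Ram(-1122, -19)| = 4, even; anisotropic at {2, 3, 19, ∞}.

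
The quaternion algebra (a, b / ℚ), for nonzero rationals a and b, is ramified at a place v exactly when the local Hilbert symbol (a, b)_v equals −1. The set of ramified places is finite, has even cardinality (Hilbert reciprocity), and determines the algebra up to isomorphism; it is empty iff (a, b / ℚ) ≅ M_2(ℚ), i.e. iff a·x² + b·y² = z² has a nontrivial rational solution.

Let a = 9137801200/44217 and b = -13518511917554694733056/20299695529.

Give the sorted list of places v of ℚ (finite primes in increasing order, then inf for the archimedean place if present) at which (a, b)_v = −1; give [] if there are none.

[2, 31, 37, 41]

(a, b) ≡ (283679, -341) mod (ℚ^×)²; places V = {2, 3, 5, 11, 17, 19, 29, 31, 37, 41, ∞}.
(a,b)_3: α=-2, u≡2; β=4, v≡1 (mod 3); (2|3)=-1, (1|3)=+1; sign (−1)^0·-1^4·+1^-2 = +1.
(a,b)_37: α=3, u≡31; β=4, v≡35 (mod 37); (31|37)=-1, (35|37)=-1; sign (−1)^0·-1^4·-1^3 = -1.
(a,b)_19: α=0, u≡6; β=2, v≡1 (mod 19); (6|19)=+1, (1|19)=+1; sign (−1)^0·+1^2·+1^0 = +1.
(a,b)_5: α=2, u≡4; β=0, v≡1 (mod 5); (4|5)=+1, (1|5)=+1; sign (−1)^0·+1^0·+1^2 = +1.
(a,b)_29: α=0, u≡25; β=-2, v≡1 (mod 29); (25|29)=+1, (1|29)=+1; sign (−1)^0·+1^-2·+1^0 = +1.
(a,b)_41: α=1, u≡8; β=4, v≡24 (mod 41); (8|41)=+1, (24|41)=-1; sign (−1)^0·+1^4·-1^1 = -1.
(a,b)_2: α=4, β=8; u≡7, v≡3 (mod 8); ε(u)ε(v)=1·1, αω(v)=4·1, βω(u)=8·0; sum ≡ 1  ⇒  -1.
(a,b)_∞: sgn(283679)=+, sgn(-341)=−, so +1.
(a,b)_11: α=1, u≡3; β=1, v≡6 (mod 11); (3|11)=+1, (6|11)=-1; sign (−1)^1·+1^1·-1^1 = +1.
(a,b)_31: α=0, u≡30; β=1, v≡20 (mod 31); (30|31)=-1, (20|31)=+1; sign (−1)^0·-1^1·+1^0 = -1.
(a,b)_17: α=-3, u≡5; β=-6, v≡2 (mod 17); (5|17)=-1, (2|17)=+1; sign (−1)^0·-1^-6·+1^-3 = +1.
Ram(283679, -341) = {2, 31, 37, 41}; no ℚ_2-point on the conic.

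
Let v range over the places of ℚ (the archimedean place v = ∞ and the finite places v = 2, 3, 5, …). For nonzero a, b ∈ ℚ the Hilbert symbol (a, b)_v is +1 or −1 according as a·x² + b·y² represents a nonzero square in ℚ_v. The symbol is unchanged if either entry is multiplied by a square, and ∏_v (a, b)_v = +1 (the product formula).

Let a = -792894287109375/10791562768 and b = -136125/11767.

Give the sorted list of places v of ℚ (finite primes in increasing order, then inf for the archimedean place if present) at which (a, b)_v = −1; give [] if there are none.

[31, inf]

(a, b) ≡ (-11935, -35) mod (ℚ^×)²; places V = {2, 3, 5, 7, 11, 31, 41, 43, ∞}.
(a,b)_7: α=-1, u≡3; β=-1, v≡4 (mod 7); (3|7)=-1, (4|7)=+1; sign (−1)^1·-1^-1·+1^-1 = +1.
(a,b)_∞: sgn(-11935)=−, sgn(-35)=−, so -1.
(a,b)_5: α=13, u≡2; β=3, v≡3 (mod 5); (2|5)=-1, (3|5)=-1; sign (−1)^0·-1^3·-1^13 = +1.
(a,b)_2: α=-4, β=0; u≡1, v≡5 (mod 8); ε(u)ε(v)=0·0, αω(v)=-4·1, βω(u)=0·0; sum ≡ 0  ⇒  +1.
(a,b)_43: α=-2, u≡18; β=0, v≡2 (mod 43); (18|43)=-1, (2|43)=-1; sign (−1)^0·-1^0·-1^-2 = +1.
(a,b)_3: α=10, u≡2; β=2, v≡1 (mod 3); (2|3)=-1, (1|3)=+1; sign (−1)^0·-1^2·+1^10 = +1.
(a,b)_11: α=1, u≡5; β=2, v≡1 (mod 11); (5|11)=+1, (1|11)=+1; sign (−1)^0·+1^2·+1^1 = +1.
(a,b)_41: α=-2, u≡23; β=-2, v≡11 (mod 41); (23|41)=+1, (11|41)=-1; sign (−1)^0·+1^-2·-1^-2 = +1.
(a,b)_31: α=-1, u≡7; β=0, v≡17 (mod 31); (7|31)=+1, (17|31)=-1; sign (−1)^0·+1^0·-1^-1 = -1.
Ram(-11935, -35) = {31, ∞}; no ℚ_31-point on the conic.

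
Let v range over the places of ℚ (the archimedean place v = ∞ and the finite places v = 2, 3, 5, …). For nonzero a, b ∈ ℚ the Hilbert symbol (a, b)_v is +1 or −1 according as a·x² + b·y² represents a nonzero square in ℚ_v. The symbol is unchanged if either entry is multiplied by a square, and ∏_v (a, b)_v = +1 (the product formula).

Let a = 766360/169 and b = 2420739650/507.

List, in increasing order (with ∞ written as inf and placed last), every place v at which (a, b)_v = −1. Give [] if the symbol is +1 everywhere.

[2, 5, 17, 23]

(a, b) ≡ (3910, 16422) mod (ℚ^×)²; places V = {2, 3, 5, 7, 13, 17, 19, 23, ∞}.
(a,b)_∞: sgn(3910)=+, sgn(16422)=+, so +1.
(a,b)_7: α=2, u≡2; β=3, v≡1 (mod 7); (2|7)=+1, (1|7)=+1; sign (−1)^0·+1^3·+1^2 = +1.
(a,b)_23: α=1, u≡2; β=1, v≡9 (mod 23); (2|23)=+1, (9|23)=+1; sign (−1)^1·+1^1·+1^1 = -1.
(a,b)_5: α=1, u≡3; β=2, v≡3 (mod 5); (3|5)=-1, (3|5)=-1; sign (−1)^0·-1^2·-1^1 = -1.
(a,b)_13: α=-2, u≡10; β=-2, v≡10 (mod 13); (10|13)=+1, (10|13)=+1; sign (−1)^0·+1^-2·+1^-2 = +1.
(a,b)_2: α=3, β=1; u≡3, v≡3 (mod 8); ε(u)ε(v)=1·1, αω(v)=3·1, βω(u)=1·1; sum ≡ 1  ⇒  -1.
(a,b)_19: α=0, u≡12; β=2, v≡16 (mod 19); (12|19)=-1, (16|19)=+1; sign (−1)^0·-1^2·+1^0 = +1.
(a,b)_3: α=0, u≡1; β=-1, v≡2 (mod 3); (1|3)=+1, (2|3)=-1; sign (−1)^0·+1^-1·-1^0 = +1.
(a,b)_17: α=1, u≡4; β=1, v≡7 (mod 17); (4|17)=+1, (7|17)=-1; sign (−1)^0·+1^1·-1^1 = -1.
(3910, 16422 / ℚ) ramifies at {2, 5, 17, 23}: a division algebra.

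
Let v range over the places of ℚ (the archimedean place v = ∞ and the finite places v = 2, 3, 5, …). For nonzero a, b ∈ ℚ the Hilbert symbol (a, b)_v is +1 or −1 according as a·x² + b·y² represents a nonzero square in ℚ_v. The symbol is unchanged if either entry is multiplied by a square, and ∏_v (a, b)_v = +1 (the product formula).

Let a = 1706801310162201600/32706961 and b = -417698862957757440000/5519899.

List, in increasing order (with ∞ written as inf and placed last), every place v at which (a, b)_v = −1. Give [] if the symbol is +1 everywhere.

[2, 3, 19, 53]

Mod squares: a ≡ 51, b ≡ -2014. Check v ∈ {∞, 2, 3, 5, 7, 11, 17, 19, 43, 47, 53}.
v=17: a=17^3·(≡7), b=17^4·(≡4) mod 17; (7|17)=-1, (4|17)=+1; (−1)^{3·4·8}·(-1)^4·(+1)^3 = +1.
v=11: a=11^0·(≡6), b=11^-2·(≡2) mod 11; (6|11)=-1, (2|11)=-1; (−1)^{0·-2·5}·(-1)^-2·(-1)^0 = +1.
v=∞: 51 > 0 and -2014 < 0  ⇒  (a,b)_∞ = +1.
v=5: a=5^2·(≡4), b=5^4·(≡4) mod 5; (4|5)=+1, (4|5)=+1; (−1)^{2·4·2}·(+1)^4·(+1)^2 = +1.
v=2: v_2(a)=10, v_2(b)=13; units ≡ 3, 1 (mod 8); ε·ε+αω+βω = 1·0+10·0+13·1 ≡ 1  ⇒  (a,b)_2 = -1.
v=53: a=53^2·(≡23), b=53^3·(≡38) mod 53; (23|53)=-1, (38|53)=+1; (−1)^{2·3·26}·(-1)^3·(+1)^2 = -1.
v=43: a=43^-2·(≡29), b=43^0·(≡34) mod 43; (29|43)=-1, (34|43)=-1; (−1)^{-2·0·21}·(-1)^0·(-1)^-2 = +1.
v=3: a=3^7·(≡2), b=3^8·(≡2) mod 3; (2|3)=-1, (2|3)=-1; (−1)^{7·8·1}·(-1)^8·(-1)^7 = -1.
v=7: a=7^-2·(≡1), b=7^-4·(≡1) mod 7; (1|7)=+1, (1|7)=+1; (−1)^{-2·-4·3}·(+1)^-4·(+1)^-2 = +1.
v=19: a=19^-2·(≡3), b=19^-1·(≡10) mod 19; (3|19)=-1, (10|19)=-1; (−1)^{-2·-1·9}·(-1)^-1·(-1)^-2 = -1.
v=47: a=47^2·(≡4), b=47^0·(≡32) mod 47; (4|47)=+1, (32|47)=+1; (−1)^{2·0·23}·(+1)^0·(+1)^2 = +1.
|Ram(51, -2014)| = 4, even; anisotropic at {2, 3, 19, 53}.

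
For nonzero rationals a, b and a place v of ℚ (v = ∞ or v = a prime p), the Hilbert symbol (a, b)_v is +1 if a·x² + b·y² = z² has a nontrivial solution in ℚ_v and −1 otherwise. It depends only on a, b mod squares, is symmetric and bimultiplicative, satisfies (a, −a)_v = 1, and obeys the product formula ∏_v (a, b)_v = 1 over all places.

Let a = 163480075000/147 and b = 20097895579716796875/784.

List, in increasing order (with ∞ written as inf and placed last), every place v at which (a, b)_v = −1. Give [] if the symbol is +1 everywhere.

Mod squares: a ≡ 5610, b ≡ 187. Check v ∈ {∞, 2, 3, 5, 7, 11, 17}.
v=7: a=7^-2·(≡6), b=7^-2·(≡6) mod 7; (6|7)=-1, (6|7)=-1; (−1)^{-2·-2·3}·(-1)^-2·(-1)^-2 = +1.
v=11: a=11^3·(≡3), b=11^5·(≡8) mod 11; (3|11)=+1, (8|11)=-1; (−1)^{3·5·5}·(+1)^5·(-1)^3 = +1.
v=3: a=3^-1·(≡1), b=3^2·(≡1) mod 3; (1|3)=+1, (1|3)=+1; (−1)^{-1·2·1}·(+1)^2·(+1)^-1 = +1.
v=17: a=17^3·(≡3), b=17^5·(≡14) mod 17; (3|17)=-1, (14|17)=-1; (−1)^{3·5·8}·(-1)^5·(-1)^3 = +1.
v=2: v_2(a)=3, v_2(b)=-4; units ≡ 5, 3 (mod 8); ε·ε+αω+βω = 0·1+3·1+-4·1 ≡ 1  ⇒  (a,b)_2 = -1.
v=∞: 5610 > 0 and 187 > 0  ⇒  (a,b)_∞ = +1.
v=5: a=5^5·(≡2), b=5^10·(≡2) mod 5; (2|5)=-1, (2|5)=-1; (−1)^{5·10·2}·(-1)^10·(-1)^5 = -1.
|Ram(5610, 187)| = 2, even; anisotropic at {2, 5}.

[2, 5]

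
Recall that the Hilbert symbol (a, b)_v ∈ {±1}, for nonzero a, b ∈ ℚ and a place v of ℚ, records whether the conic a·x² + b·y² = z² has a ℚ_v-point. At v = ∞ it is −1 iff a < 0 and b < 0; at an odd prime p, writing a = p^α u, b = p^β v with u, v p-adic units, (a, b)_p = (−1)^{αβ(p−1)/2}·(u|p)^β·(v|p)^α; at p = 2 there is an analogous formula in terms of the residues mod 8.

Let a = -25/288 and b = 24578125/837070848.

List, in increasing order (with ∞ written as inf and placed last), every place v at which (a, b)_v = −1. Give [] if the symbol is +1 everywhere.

[2, 13]

Mod squares: a ≡ -2, b ≡ 39. Check v ∈ {∞, 2, 3, 5, 11, 13, 29}.
v=∞: -2 < 0 and 39 > 0  ⇒  (a,b)_∞ = +1.
v=29: a=29^0·(≡27), b=29^-2·(≡10) mod 29; (27|29)=-1, (10|29)=-1; (−1)^{0·-2·14}·(-1)^-2·(-1)^0 = +1.
v=11: a=11^0·(≡4), b=11^2·(≡6) mod 11; (4|11)=+1, (6|11)=-1; (−1)^{0·2·5}·(+1)^2·(-1)^0 = +1.
v=3: a=3^-2·(≡1), b=3^-5·(≡1) mod 3; (1|3)=+1, (1|3)=+1; (−1)^{-2·-5·1}·(+1)^-5·(+1)^-2 = +1.
v=5: a=5^2·(≡3), b=5^6·(≡1) mod 5; (3|5)=-1, (1|5)=+1; (−1)^{2·6·2}·(-1)^6·(+1)^2 = +1.
v=13: a=13^0·(≡7), b=13^1·(≡3) mod 13; (7|13)=-1, (3|13)=+1; (−1)^{0·1·6}·(-1)^1·(+1)^0 = -1.
v=2: v_2(a)=-5, v_2(b)=-12; units ≡ 7, 7 (mod 8); ε·ε+αω+βω = 1·1+-5·0+-12·0 ≡ 1  ⇒  (a,b)_2 = -1.
|Ram(-2, 39)| = 2, even; anisotropic at {2, 13}.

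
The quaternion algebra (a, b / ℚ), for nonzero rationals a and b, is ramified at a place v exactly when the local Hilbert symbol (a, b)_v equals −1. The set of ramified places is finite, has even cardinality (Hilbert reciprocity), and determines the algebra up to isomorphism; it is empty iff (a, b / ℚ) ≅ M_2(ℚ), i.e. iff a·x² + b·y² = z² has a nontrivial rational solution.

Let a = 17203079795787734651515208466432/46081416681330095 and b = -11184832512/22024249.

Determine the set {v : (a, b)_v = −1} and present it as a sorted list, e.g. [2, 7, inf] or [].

Mod squares: a ≡ 629090, b ≡ -43. Check v ∈ {∞, 2, 3, 5, 7, 11, 13, 19, 31, 43}.
v=∞: 629090 > 0 and -43 < 0  ⇒  (a,b)_∞ = +1.
v=11: a=11^1·(≡3), b=11^0·(≡3) mod 11; (3|11)=+1, (3|11)=+1; (−1)^{1·0·5}·(+1)^0·(+1)^1 = +1.
v=43: a=43^3·(≡16), b=43^1·(≡32) mod 43; (16|43)=+1, (32|43)=-1; (−1)^{3·1·21}·(+1)^1·(-1)^3 = +1.
v=7: a=7^9·(≡2), b=7^2·(≡3) mod 7; (2|7)=+1, (3|7)=-1; (−1)^{9·2·3}·(+1)^2·(-1)^9 = -1.
v=31: a=31^2·(≡10), b=31^0·(≡5) mod 31; (10|31)=+1, (5|31)=+1; (−1)^{2·0·15}·(+1)^0·(+1)^2 = +1.
v=19: a=19^-9·(≡2), b=19^-4·(≡13) mod 19; (2|19)=-1, (13|19)=-1; (−1)^{-9·-4·9}·(-1)^-4·(-1)^-9 = -1.
v=13: a=13^-4·(≡6), b=13^-2·(≡12) mod 13; (6|13)=-1, (12|13)=+1; (−1)^{-4·-2·6}·(-1)^-2·(+1)^-4 = +1.
v=5: a=5^-1·(≡3), b=5^0·(≡2) mod 5; (3|5)=-1, (2|5)=-1; (−1)^{-1·0·2}·(-1)^0·(-1)^-1 = -1.
v=2: v_2(a)=33, v_2(b)=16; units ≡ 1, 5 (mod 8); ε·ε+αω+βω = 0·0+33·1+16·0 ≡ 1  ⇒  (a,b)_2 = -1.
v=3: a=3^10·(≡2), b=3^4·(≡2) mod 3; (2|3)=-1, (2|3)=-1; (−1)^{10·4·1}·(-1)^4·(-1)^10 = +1.
|Ram(629090, -43)| = 4, even; anisotropic at {2, 5, 7, 19}.

[2, 5, 7, 19]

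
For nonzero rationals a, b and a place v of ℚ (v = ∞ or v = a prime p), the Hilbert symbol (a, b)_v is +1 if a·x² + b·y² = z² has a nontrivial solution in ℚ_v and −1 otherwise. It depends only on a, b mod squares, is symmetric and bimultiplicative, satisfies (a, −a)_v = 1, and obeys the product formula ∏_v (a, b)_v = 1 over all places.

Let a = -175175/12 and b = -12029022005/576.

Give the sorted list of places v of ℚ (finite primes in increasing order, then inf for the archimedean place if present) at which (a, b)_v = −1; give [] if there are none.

(a, b) ≡ (-429, -5) mod (ℚ^×)²; places V = {2, 3, 5, 7, 11, 13, ∞}.
(a,b)_11: α=1, u≡3; β=2, v≡2 (mod 11); (3|11)=+1, (2|11)=-1; sign (−1)^0·+1^2·-1^1 = -1.
(a,b)_13: α=1, u≡7; β=2, v≡5 (mod 13); (7|13)=-1, (5|13)=-1; sign (−1)^0·-1^2·-1^1 = -1.
(a,b)_5: α=2, u≡4; β=1, v≡4 (mod 5); (4|5)=+1, (4|5)=+1; sign (−1)^0·+1^1·+1^2 = +1.
(a,b)_3: α=-1, u≡1; β=-2, v≡1 (mod 3); (1|3)=+1, (1|3)=+1; sign (−1)^0·+1^-2·+1^-1 = +1.
(a,b)_∞: sgn(-429)=−, sgn(-5)=−, so -1.
(a,b)_7: α=2, u≡6; β=6, v≡2 (mod 7); (6|7)=-1, (2|7)=+1; sign (−1)^0·-1^6·+1^2 = +1.
(a,b)_2: α=-2, β=-6; u≡3, v≡3 (mod 8); ε(u)ε(v)=1·1, αω(v)=-2·1, βω(u)=-6·1; sum ≡ 1  ⇒  -1.
|Ram(-429, -5)| = 4, even; anisotropic at {2, 11, 13, ∞}.

[2, 11, 13, inf]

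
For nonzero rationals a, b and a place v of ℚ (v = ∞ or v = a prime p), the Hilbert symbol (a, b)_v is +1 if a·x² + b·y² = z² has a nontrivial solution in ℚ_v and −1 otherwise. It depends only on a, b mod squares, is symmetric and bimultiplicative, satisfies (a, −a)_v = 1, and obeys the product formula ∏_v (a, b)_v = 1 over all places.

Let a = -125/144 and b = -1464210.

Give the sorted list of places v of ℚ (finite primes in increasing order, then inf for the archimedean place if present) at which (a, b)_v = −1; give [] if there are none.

(a, b) ≡ (-5, -162690) mod (ℚ^×)²; places V = {2, 3, 5, 11, 17, 29, ∞}.
(a,b)_∞: sgn(-5)=−, sgn(-162690)=−, so -1.
(a,b)_5: α=3, u≡1; β=1, v≡3 (mod 5); (1|5)=+1, (3|5)=-1; sign (−1)^0·+1^1·-1^3 = -1.
(a,b)_11: α=0, u≡7; β=1, v≡1 (mod 11); (7|11)=-1, (1|11)=+1; sign (−1)^0·-1^1·+1^0 = -1.
(a,b)_17: α=0, u≡12; β=1, v≡9 (mod 17); (12|17)=-1, (9|17)=+1; sign (−1)^0·-1^1·+1^0 = -1.
(a,b)_29: α=0, u≡9; β=1, v≡28 (mod 29); (9|29)=+1, (28|29)=+1; sign (−1)^0·+1^1·+1^0 = +1.
(a,b)_3: α=-2, u≡1; β=3, v≡1 (mod 3); (1|3)=+1, (1|3)=+1; sign (−1)^0·+1^3·+1^-2 = +1.
(a,b)_2: α=-4, β=1; u≡3, v≡7 (mod 8); ε(u)ε(v)=1·1, αω(v)=-4·0, βω(u)=1·1; sum ≡ 0  ⇒  +1.
(-5, -162690 / ℚ) ramifies at {5, 11, 17, ∞}: a division algebra.

[5, 11, 17, inf]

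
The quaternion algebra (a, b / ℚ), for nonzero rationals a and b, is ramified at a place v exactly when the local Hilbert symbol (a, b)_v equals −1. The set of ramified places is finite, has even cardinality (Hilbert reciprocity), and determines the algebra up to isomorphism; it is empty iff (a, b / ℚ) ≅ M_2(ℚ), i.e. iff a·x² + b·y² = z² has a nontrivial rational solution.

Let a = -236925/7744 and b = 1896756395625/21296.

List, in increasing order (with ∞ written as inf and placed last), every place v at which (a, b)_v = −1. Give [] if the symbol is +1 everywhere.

[2, 23]

(a, b) ≡ (-13, 30107) mod (ℚ^×)²; places V = {2, 3, 5, 7, 11, 13, 17, 23, ∞}.
(a,b)_7: α=0, u≡2; β=1, v≡5 (mod 7); (2|7)=+1, (5|7)=-1; sign (−1)^0·+1^1·-1^0 = +1.
(a,b)_23: α=0, u≡20; β=1, v≡7 (mod 23); (20|23)=-1, (7|23)=-1; sign (−1)^0·-1^1·-1^0 = -1.
(a,b)_5: α=2, u≡2; β=4, v≡3 (mod 5); (2|5)=-1, (3|5)=-1; sign (−1)^0·-1^4·-1^2 = +1.
(a,b)_∞: sgn(-13)=−, sgn(30107)=+, so +1.
(a,b)_17: α=0, u≡8; β=1, v≡3 (mod 17); (8|17)=+1, (3|17)=-1; sign (−1)^0·+1^1·-1^0 = +1.
(a,b)_11: α=-2, u≡9; β=-3, v≡5 (mod 11); (9|11)=+1, (5|11)=+1; sign (−1)^0·+1^-3·+1^-2 = +1.
(a,b)_13: α=1, u≡3; β=2, v≡12 (mod 13); (3|13)=+1, (12|13)=+1; sign (−1)^0·+1^2·+1^1 = +1.
(a,b)_3: α=6, u≡2; β=8, v≡2 (mod 3); (2|3)=-1, (2|3)=-1; sign (−1)^0·-1^8·-1^6 = +1.
(a,b)_2: α=-6, β=-4; u≡3, v≡3 (mod 8); ε(u)ε(v)=1·1, αω(v)=-6·1, βω(u)=-4·1; sum ≡ 1  ⇒  -1.
|Ram(-13, 30107)| = 2, even; anisotropic at {2, 23}.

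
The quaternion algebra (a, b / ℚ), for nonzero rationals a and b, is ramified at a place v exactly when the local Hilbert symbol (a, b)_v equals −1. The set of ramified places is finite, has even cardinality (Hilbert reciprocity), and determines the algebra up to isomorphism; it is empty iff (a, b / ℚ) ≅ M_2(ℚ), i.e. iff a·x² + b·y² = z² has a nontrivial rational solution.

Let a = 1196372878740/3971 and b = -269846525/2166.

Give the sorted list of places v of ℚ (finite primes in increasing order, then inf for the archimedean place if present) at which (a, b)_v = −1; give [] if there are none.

[3, 17]

Mod squares: a ≡ 935, b ≡ -1326. Check v ∈ {∞, 2, 3, 5, 11, 13, 17, 19}.
v=5: a=5^1·(≡3), b=5^2·(≡4) mod 5; (3|5)=-1, (4|5)=+1; (−1)^{1·2·2}·(-1)^2·(+1)^1 = +1.
v=3: a=3^6·(≡2), b=3^-1·(≡2) mod 3; (2|3)=-1, (2|3)=-1; (−1)^{6·-1·1}·(-1)^-1·(-1)^6 = -1.
v=19: a=19^-2·(≡5), b=19^-2·(≡1) mod 19; (5|19)=+1, (1|19)=+1; (−1)^{-2·-2·9}·(+1)^-2·(+1)^-2 = +1.
v=17: a=17^1·(≡4), b=17^3·(≡10) mod 17; (4|17)=+1, (10|17)=-1; (−1)^{1·3·8}·(+1)^3·(-1)^1 = -1.
v=13: a=13^6·(≡9), b=13^3·(≡8) mod 13; (9|13)=+1, (8|13)=-1; (−1)^{6·3·6}·(+1)^3·(-1)^6 = +1.
v=11: a=11^-1·(≡8), b=11^0·(≡3) mod 11; (8|11)=-1, (3|11)=+1; (−1)^{-1·0·5}·(-1)^0·(+1)^-1 = +1.
v=2: v_2(a)=2, v_2(b)=-1; units ≡ 7, 1 (mod 8); ε·ε+αω+βω = 1·0+2·0+-1·0 ≡ 0  ⇒  (a,b)_2 = +1.
v=∞: 935 > 0 and -1326 < 0  ⇒  (a,b)_∞ = +1.
(935, -1326 / ℚ) ramifies at {3, 17}: a division algebra.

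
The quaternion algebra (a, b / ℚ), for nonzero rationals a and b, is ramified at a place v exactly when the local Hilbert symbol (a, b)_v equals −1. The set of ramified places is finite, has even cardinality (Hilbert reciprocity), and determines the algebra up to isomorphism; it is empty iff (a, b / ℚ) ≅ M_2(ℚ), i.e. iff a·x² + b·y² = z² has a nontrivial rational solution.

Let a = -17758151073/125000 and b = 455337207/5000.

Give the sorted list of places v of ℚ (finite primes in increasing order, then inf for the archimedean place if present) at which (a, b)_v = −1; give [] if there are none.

Mod squares: a ≡ -2594514, b ≡ 66526. Check v ∈ {∞, 2, 3, 5, 13, 29, 31, 37}.
v=13: a=13^3·(≡2), b=13^2·(≡5) mod 13; (2|13)=-1, (5|13)=-1; (−1)^{3·2·6}·(-1)^2·(-1)^3 = -1.
v=3: a=3^5·(≡2), b=3^4·(≡1) mod 3; (2|3)=-1, (1|3)=+1; (−1)^{5·4·1}·(-1)^4·(+1)^5 = +1.
v=29: a=29^1·(≡13), b=29^1·(≡11) mod 29; (13|29)=+1, (11|29)=-1; (−1)^{1·1·14}·(+1)^1·(-1)^1 = -1.
v=2: v_2(a)=-3, v_2(b)=-3; units ≡ 7, 7 (mod 8); ε·ε+αω+βω = 1·1+-3·0+-3·0 ≡ 1  ⇒  (a,b)_2 = -1.
v=∞: -2594514 < 0 and 66526 > 0  ⇒  (a,b)_∞ = +1.
v=31: a=31^1·(≡30), b=31^1·(≡7) mod 31; (30|31)=-1, (7|31)=+1; (−1)^{1·1·15}·(-1)^1·(+1)^1 = +1.
v=5: a=5^-6·(≡4), b=5^-4·(≡4) mod 5; (4|5)=+1, (4|5)=+1; (−1)^{-6·-4·2}·(+1)^-4·(+1)^-6 = +1.
v=37: a=37^1·(≡28), b=37^1·(≡20) mod 37; (28|37)=+1, (20|37)=-1; (−1)^{1·1·18}·(+1)^1·(-1)^1 = -1.
Ram(-2594514, 66526) = {2, 13, 29, 37}; no ℚ_2-point on the conic.

[2, 13, 29, 37]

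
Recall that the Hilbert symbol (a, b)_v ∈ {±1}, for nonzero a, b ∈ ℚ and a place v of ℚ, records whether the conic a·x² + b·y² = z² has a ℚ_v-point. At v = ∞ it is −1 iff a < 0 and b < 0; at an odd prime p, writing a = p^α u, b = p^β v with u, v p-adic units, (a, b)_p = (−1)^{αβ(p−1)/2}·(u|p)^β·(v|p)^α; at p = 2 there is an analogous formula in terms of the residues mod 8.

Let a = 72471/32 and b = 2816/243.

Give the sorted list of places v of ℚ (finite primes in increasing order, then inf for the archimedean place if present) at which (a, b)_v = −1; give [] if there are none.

[3, 11]

(a, b) ≡ (2958, 33) mod (ℚ^×)²; places V = {2, 3, 7, 11, 17, 29, ∞}.
(a,b)_11: α=0, u≡8; β=1, v≡3 (mod 11); (8|11)=-1, (3|11)=+1; sign (−1)^0·-1^1·+1^0 = -1.
(a,b)_17: α=1, u≡2; β=0, v≡9 (mod 17); (2|17)=+1, (9|17)=+1; sign (−1)^0·+1^0·+1^1 = +1.
(a,b)_7: α=2, u≡4; β=0, v≡6 (mod 7); (4|7)=+1, (6|7)=-1; sign (−1)^0·+1^0·-1^2 = +1.
(a,b)_2: α=-5, β=8; u≡7, v≡1 (mod 8); ε(u)ε(v)=1·0, αω(v)=-5·0, βω(u)=8·0; sum ≡ 0  ⇒  +1.
(a,b)_∞: sgn(2958)=+, sgn(33)=+, so +1.
(a,b)_3: α=1, u≡2; β=-5, v≡2 (mod 3); (2|3)=-1, (2|3)=-1; sign (−1)^1·-1^-5·-1^1 = -1.
(a,b)_29: α=1, u≡21; β=0, v≡24 (mod 29); (21|29)=-1, (24|29)=+1; sign (−1)^0·-1^0·+1^1 = +1.
(2958, 33 / ℚ) ramifies at {3, 11}: a division algebra.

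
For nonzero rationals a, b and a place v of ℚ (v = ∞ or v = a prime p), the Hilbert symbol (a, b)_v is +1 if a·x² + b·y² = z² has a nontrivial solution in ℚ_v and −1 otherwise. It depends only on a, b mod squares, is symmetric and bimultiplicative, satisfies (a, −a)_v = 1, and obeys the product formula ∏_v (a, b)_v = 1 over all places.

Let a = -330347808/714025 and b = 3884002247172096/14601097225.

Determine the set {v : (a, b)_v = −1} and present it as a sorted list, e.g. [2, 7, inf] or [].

[2, 7]

Mod squares: a ≡ -2, b ≡ 14. Check v ∈ {∞, 2, 3, 5, 7, 11, 13, 17}.
v=13: a=13^-4·(≡11), b=13^-6·(≡4) mod 13; (11|13)=-1, (4|13)=+1; (−1)^{-4·-6·6}·(-1)^-6·(+1)^-4 = +1.
v=2: v_2(a)=5, v_2(b)=13; units ≡ 7, 7 (mod 8); ε·ε+αω+βω = 1·1+5·0+13·0 ≡ 1  ⇒  (a,b)_2 = -1.
v=5: a=5^-2·(≡2), b=5^-2·(≡4) mod 5; (2|5)=-1, (4|5)=+1; (−1)^{-2·-2·2}·(-1)^-2·(+1)^-2 = +1.
v=7: a=7^2·(≡5), b=7^3·(≡1) mod 7; (5|7)=-1, (1|7)=+1; (−1)^{2·3·3}·(-1)^3·(+1)^2 = -1.
v=17: a=17^2·(≡1), b=17^2·(≡5) mod 17; (1|17)=+1, (5|17)=-1; (−1)^{2·2·8}·(+1)^2·(-1)^2 = +1.
v=3: a=3^6·(≡1), b=3^14·(≡2) mod 3; (1|3)=+1, (2|3)=-1; (−1)^{6·14·1}·(+1)^14·(-1)^6 = +1.
v=∞: -2 < 0 and 14 > 0  ⇒  (a,b)_∞ = +1.
v=11: a=11^0·(≡3), b=11^-2·(≡1) mod 11; (3|11)=+1, (1|11)=+1; (−1)^{0·-2·5}·(+1)^-2·(+1)^0 = +1.
(-2, 14 / ℚ) ramifies at {2, 7}: a division algebra.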